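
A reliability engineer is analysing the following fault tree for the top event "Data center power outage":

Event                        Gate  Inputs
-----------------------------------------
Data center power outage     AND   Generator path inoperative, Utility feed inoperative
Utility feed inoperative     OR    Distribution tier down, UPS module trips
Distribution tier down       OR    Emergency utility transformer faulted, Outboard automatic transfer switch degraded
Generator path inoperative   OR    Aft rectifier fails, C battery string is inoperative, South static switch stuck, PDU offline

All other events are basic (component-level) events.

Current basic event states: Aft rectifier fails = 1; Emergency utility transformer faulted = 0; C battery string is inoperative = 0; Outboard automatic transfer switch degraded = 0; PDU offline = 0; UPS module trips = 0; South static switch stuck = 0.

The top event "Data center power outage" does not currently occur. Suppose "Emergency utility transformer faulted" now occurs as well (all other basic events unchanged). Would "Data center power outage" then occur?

Yes

Counterfactual: set "Emergency utility transformer faulted" to occurred.
Generator path inoperative [OR]: Aft rectifier fails=occurs, C battery string is inoperative=not, South static switch stuck=not, PDU offline=not → at least one input occurs → occurs.
Distribution tier down [OR]: Emergency utility transformer faulted=occurs, Outboard automatic transfer switch degraded=not → at least one input occurs → occurs.
Utility feed inoperative [OR]: Distribution tier down=occurs, UPS module trips=not → at least one input occurs → occurs.
Data center power outage [AND]: Generator path inoperative=occurs, Utility feed inoperative=occurs → all inputs occur → occurs.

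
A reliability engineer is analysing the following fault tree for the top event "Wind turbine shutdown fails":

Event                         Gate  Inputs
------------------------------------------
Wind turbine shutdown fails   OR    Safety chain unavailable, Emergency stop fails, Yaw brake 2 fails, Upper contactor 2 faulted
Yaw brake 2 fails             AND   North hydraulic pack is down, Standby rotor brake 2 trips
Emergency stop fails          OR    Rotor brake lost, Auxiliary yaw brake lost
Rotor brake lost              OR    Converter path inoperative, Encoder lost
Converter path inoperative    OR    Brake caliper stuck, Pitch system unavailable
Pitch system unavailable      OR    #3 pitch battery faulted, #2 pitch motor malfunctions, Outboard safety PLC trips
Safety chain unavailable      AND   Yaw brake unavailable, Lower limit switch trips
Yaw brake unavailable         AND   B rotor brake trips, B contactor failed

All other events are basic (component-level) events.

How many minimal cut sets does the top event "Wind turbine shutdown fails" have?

Yaw brake unavailable [AND]: one cut set from each child combined → 1 × 1 = 1 cut set(s).
Safety chain unavailable [AND]: one cut set from each child combined → 1 × 1 = 1 cut set(s).
Pitch system unavailable [OR]: union of children's cut sets → 3 cut set(s).
Converter path inoperative [OR]: union of children's cut sets → 4 cut set(s).
Rotor brake lost [OR]: union of children's cut sets → 5 cut set(s).
Emergency stop fails [OR]: union of children's cut sets → 6 cut set(s).
Yaw brake 2 fails [AND]: one cut set from each child combined → 1 × 1 = 1 cut set(s).
Wind turbine shutdown fails [OR]: union of children's cut sets → 9 cut set(s).
Minimal cut sets: {B contactor failed, B rotor brake trips, Lower limit switch trips}; {Brake caliper stuck}; {#3 pitch battery faulted}; {#2 pitch motor malfunctions}; {Outboard safety PLC trips}; {Encoder lost}; {Auxiliary yaw brake lost}; {North hydraulic pack is down, Standby rotor brake 2 trips}; {Upper contactor 2 faulted}.

9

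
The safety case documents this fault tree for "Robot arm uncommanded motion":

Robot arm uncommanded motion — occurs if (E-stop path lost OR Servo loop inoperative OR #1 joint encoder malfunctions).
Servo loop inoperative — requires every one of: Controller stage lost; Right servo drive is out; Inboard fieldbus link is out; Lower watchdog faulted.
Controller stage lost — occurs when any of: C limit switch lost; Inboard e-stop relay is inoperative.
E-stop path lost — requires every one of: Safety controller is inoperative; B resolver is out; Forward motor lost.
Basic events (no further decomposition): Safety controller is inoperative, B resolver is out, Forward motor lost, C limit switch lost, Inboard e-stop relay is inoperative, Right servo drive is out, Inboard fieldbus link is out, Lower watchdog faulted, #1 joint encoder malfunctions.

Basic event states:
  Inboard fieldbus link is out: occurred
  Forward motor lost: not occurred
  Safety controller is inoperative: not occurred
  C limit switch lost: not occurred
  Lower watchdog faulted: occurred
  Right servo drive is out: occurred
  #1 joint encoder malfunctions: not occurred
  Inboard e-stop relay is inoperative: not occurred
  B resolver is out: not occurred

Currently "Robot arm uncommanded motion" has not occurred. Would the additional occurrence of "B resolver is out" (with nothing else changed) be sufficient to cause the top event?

No

Counterfactual: set "B resolver is out" to occurred.
E-stop path lost [AND]: Safety controller is inoperative=not, B resolver is out=occurs, Forward motor lost=not → not all inputs occur → does not occur.
Controller stage lost [OR]: C limit switch lost=not, Inboard e-stop relay is inoperative=not → no input occurs → does not occur.
Servo loop inoperative [AND]: Controller stage lost=not, Right servo drive is out=occurs, Inboard fieldbus link is out=occurs, Lower watchdog faulted=occurs → not all inputs occur → does not occur.
Robot arm uncommanded motion [OR]: E-stop path lost=not, Servo loop inoperative=not, #1 joint encoder malfunctions=not → no input occurs → does not occur.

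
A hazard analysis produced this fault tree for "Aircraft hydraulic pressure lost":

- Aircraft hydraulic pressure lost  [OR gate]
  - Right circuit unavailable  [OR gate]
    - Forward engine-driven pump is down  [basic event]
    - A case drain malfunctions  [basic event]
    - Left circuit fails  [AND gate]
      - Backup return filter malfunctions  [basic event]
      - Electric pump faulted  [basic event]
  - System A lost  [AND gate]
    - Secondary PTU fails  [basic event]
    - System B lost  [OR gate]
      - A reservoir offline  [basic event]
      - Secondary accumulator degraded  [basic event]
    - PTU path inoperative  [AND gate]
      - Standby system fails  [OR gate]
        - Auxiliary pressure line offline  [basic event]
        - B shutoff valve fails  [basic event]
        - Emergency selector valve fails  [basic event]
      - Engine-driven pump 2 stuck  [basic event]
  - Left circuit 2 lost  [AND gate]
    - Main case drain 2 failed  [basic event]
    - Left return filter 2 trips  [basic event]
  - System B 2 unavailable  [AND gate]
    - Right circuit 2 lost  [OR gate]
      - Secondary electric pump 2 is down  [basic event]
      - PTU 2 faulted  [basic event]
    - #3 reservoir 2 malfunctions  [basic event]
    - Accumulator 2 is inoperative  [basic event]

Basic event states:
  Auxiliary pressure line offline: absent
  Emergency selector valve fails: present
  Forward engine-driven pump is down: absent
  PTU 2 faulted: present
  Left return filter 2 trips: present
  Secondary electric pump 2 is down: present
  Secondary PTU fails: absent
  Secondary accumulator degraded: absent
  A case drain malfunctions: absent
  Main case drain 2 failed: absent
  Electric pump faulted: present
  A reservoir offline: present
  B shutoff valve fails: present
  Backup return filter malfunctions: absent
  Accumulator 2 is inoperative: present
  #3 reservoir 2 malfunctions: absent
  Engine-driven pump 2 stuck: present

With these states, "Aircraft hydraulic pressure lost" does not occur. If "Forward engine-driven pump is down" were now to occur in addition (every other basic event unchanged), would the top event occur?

Yes

Counterfactual: set "Forward engine-driven pump is down" to occurred.
Left circuit fails [AND]: Backup return filter malfunctions=not, Electric pump faulted=occurs → not all inputs occur → does not occur.
Right circuit unavailable [OR]: Forward engine-driven pump is down=occurs, A case drain malfunctions=not, Left circuit fails=not → at least one input occurs → occurs.
System B lost [OR]: A reservoir offline=occurs, Secondary accumulator degraded=not → at least one input occurs → occurs.
Standby system fails [OR]: Auxiliary pressure line offline=not, B shutoff valve fails=occurs, Emergency selector valve fails=occurs → at least one input occurs → occurs.
PTU path inoperative [AND]: Standby system fails=occurs, Engine-driven pump 2 stuck=occurs → all inputs occur → occurs.
System A lost [AND]: Secondary PTU fails=not, System B lost=occurs, PTU path inoperative=occurs → not all inputs occur → does not occur.
Left circuit 2 lost [AND]: Main case drain 2 failed=not, Left return filter 2 trips=occurs → not all inputs occur → does not occur.
Right circuit 2 lost [OR]: Secondary electric pump 2 is down=occurs, PTU 2 faulted=occurs → at least one input occurs → occurs.
System B 2 unavailable [AND]: Right circuit 2 lost=occurs, #3 reservoir 2 malfunctions=not, Accumulator 2 is inoperative=occurs → not all inputs occur → does not occur.
Aircraft hydraulic pressure lost [OR]: Right circuit unavailable=occurs, System A lost=not, Left circuit 2 lost=not, System B 2 unavailable=not → at least one input occurs → occurs.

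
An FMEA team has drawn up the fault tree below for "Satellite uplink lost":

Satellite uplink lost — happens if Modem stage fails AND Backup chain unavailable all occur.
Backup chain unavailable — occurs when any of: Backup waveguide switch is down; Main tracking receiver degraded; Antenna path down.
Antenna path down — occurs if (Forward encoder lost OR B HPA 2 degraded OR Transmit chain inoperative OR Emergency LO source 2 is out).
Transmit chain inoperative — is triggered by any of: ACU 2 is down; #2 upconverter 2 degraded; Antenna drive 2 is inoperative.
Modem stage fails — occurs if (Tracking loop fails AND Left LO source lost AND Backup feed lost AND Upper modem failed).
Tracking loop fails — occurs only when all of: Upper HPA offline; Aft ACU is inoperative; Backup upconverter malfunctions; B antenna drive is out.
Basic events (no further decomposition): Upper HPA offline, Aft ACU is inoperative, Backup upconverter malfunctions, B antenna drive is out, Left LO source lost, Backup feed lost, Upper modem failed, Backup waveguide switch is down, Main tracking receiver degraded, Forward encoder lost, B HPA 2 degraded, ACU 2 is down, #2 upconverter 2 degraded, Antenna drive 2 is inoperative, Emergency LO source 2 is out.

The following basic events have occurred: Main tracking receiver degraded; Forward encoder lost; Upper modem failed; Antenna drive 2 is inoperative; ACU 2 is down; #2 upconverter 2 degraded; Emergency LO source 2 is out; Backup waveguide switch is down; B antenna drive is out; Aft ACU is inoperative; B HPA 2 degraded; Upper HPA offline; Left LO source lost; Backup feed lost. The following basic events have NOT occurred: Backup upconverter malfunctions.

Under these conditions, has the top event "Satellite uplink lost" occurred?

Tracking loop fails [AND]: Upper HPA offline=occurs, Aft ACU is inoperative=occurs, Backup upconverter malfunctions=not, B antenna drive is out=occurs → not all inputs occur → does not occur.
Modem stage fails [AND]: Tracking loop fails=not, Left LO source lost=occurs, Backup feed lost=occurs, Upper modem failed=occurs → not all inputs occur → does not occur.
Transmit chain inoperative [OR]: ACU 2 is down=occurs, #2 upconverter 2 degraded=occurs, Antenna drive 2 is inoperative=occurs → at least one input occurs → occurs.
Antenna path down [OR]: Forward encoder lost=occurs, B HPA 2 degraded=occurs, Transmit chain inoperative=occurs, Emergency LO source 2 is out=occurs → at least one input occurs → occurs.
Backup chain unavailable [OR]: Backup waveguide switch is down=occurs, Main tracking receiver degraded=occurs, Antenna path down=occurs → at least one input occurs → occurs.
Satellite uplink lost [AND]: Modem stage fails=not, Backup chain unavailable=occurs → not all inputs occur → does not occur.

No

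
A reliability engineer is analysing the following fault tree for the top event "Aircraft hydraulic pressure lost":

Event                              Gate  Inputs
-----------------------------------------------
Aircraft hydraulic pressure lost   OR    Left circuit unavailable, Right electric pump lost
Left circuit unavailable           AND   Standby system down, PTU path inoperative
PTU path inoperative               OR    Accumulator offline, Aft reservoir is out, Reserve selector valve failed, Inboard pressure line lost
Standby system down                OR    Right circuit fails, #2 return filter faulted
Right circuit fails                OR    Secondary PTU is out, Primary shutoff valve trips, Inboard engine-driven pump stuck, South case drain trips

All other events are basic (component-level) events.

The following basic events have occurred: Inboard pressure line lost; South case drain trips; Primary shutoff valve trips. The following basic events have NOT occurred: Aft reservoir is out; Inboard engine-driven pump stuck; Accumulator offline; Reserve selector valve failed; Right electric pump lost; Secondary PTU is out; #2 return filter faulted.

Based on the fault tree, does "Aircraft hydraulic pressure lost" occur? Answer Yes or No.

Right circuit fails [OR]: Secondary PTU is out=not, Primary shutoff valve trips=occurs, Inboard engine-driven pump stuck=not, South case drain trips=occurs → at least one input occurs → occurs.
Standby system down [OR]: Right circuit fails=occurs, #2 return filter faulted=not → at least one input occurs → occurs.
PTU path inoperative [OR]: Accumulator offline=not, Aft reservoir is out=not, Reserve selector valve failed=not, Inboard pressure line lost=occurs → at least one input occurs → occurs.
Left circuit unavailable [AND]: Standby system down=occurs, PTU path inoperative=occurs → all inputs occur → occurs.
Aircraft hydraulic pressure lost [OR]: Left circuit unavailable=occurs, Right electric pump lost=not → at least one input occurs → occurs.

Yes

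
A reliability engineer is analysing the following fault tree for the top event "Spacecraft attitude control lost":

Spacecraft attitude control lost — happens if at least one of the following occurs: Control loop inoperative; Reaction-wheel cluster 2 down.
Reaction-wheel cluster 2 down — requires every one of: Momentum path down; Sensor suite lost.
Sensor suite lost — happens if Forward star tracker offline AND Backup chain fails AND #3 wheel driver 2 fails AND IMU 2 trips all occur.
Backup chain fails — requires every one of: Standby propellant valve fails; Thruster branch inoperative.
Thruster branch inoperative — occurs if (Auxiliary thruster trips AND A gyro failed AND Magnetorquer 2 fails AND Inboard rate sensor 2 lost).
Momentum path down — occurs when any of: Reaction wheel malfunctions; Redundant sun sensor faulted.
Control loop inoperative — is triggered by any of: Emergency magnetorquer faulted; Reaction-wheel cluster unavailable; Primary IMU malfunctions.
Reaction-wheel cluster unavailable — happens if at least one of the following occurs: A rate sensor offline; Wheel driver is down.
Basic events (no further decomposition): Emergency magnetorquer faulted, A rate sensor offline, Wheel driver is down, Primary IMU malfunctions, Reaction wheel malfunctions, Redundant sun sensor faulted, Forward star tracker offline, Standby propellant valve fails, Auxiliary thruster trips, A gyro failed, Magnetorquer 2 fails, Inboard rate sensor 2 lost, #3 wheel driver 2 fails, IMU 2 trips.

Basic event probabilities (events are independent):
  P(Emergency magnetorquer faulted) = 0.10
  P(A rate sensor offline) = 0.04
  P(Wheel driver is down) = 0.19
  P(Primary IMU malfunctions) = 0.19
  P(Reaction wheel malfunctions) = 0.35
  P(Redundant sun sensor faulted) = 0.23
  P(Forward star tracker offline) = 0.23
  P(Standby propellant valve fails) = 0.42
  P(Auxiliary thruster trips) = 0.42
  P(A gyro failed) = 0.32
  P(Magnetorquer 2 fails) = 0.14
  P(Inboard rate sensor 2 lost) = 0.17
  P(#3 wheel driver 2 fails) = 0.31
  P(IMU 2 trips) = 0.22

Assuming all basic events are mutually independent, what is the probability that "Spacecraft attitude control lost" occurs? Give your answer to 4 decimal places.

0.4331

P(Reaction-wheel cluster unavailable) [OR] = 1 − (1−0.04) × (1−0.19) = 0.222400
P(Control loop inoperative) [OR] = 1 − (1−0.10) × (1−0.222400) × (1−0.19) = 0.433130
P(Momentum path down) [OR] = 1 − (1−0.35) × (1−0.23) = 0.499500
P(Thruster branch inoperative) [AND] = 0.42 × 0.32 × 0.14 × 0.17 = 0.003199
P(Backup chain fails) [AND] = 0.42 × 0.003199 = 0.001344
P(Sensor suite lost) [AND] = 0.23 × 0.001344 × 0.31 × 0.22 = 0.000021
P(Reaction-wheel cluster 2 down) [AND] = 0.499500 × 0.000021 = 0.000010
P(Spacecraft attitude control lost) [OR] = 1 − (1−0.433130) × (1−0.000010) = 0.433136
Rounded to 4 decimal places: P(Spacecraft attitude control lost) ≈ 0.4331.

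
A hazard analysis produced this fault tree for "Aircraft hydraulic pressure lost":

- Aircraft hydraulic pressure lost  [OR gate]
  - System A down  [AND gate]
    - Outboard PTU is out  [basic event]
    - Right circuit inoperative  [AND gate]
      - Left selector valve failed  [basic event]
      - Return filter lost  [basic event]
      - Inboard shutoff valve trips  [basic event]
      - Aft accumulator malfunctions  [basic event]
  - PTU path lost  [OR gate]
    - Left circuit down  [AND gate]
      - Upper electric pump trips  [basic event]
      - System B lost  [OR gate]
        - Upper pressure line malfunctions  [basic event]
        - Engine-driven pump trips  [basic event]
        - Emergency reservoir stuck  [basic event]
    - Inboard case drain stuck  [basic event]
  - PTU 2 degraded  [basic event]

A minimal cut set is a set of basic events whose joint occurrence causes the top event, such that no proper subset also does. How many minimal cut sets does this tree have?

6

Right circuit inoperative [AND]: one cut set from each child combined → 1 × 1 × 1 × 1 = 1 cut set(s).
System A down [AND]: one cut set from each child combined → 1 × 1 = 1 cut set(s).
System B lost [OR]: union of children's cut sets → 3 cut set(s).
Left circuit down [AND]: one cut set from each child combined → 1 × 3 = 3 cut set(s).
PTU path lost [OR]: union of children's cut sets → 4 cut set(s).
Aircraft hydraulic pressure lost [OR]: union of children's cut sets → 6 cut set(s).
Minimal cut sets: {Aft accumulator malfunctions, Inboard shutoff valve trips, Left selector valve failed, Outboard PTU is out, Return filter lost}; {Upper electric pump trips, Upper pressure line malfunctions}; {Engine-driven pump trips, Upper electric pump trips}; {Emergency reservoir stuck, Upper electric pump trips}; {Inboard case drain stuck}; {PTU 2 degraded}.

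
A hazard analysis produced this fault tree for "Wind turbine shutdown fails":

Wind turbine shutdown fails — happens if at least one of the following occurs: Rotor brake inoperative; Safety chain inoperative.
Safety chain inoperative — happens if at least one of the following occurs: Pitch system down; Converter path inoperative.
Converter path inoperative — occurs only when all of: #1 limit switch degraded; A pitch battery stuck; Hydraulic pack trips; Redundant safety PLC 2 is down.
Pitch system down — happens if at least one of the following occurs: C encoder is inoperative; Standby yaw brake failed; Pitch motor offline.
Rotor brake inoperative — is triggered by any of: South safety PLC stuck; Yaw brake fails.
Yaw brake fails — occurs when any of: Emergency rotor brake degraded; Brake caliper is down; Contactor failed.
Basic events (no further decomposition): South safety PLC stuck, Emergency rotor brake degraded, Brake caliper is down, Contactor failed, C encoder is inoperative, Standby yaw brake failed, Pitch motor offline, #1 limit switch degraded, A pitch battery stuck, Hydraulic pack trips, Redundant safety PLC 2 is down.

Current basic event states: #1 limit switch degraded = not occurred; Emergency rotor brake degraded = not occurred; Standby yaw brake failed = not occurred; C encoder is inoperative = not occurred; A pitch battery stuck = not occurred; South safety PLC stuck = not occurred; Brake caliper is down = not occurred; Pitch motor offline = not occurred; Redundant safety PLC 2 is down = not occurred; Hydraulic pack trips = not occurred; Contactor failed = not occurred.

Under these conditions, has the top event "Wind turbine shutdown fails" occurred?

Yaw brake fails [OR]: Emergency rotor brake degraded=not, Brake caliper is down=not, Contactor failed=not → no input occurs → does not occur.
Rotor brake inoperative [OR]: South safety PLC stuck=not, Yaw brake fails=not → no input occurs → does not occur.
Pitch system down [OR]: C encoder is inoperative=not, Standby yaw brake failed=not, Pitch motor offline=not → no input occurs → does not occur.
Converter path inoperative [AND]: #1 limit switch degraded=not, A pitch battery stuck=not, Hydraulic pack trips=not, Redundant safety PLC 2 is down=not → not all inputs occur → does not occur.
Safety chain inoperative [OR]: Pitch system down=not, Converter path inoperative=not → no input occurs → does not occur.
Wind turbine shutdown fails [OR]: Rotor brake inoperative=not, Safety chain inoperative=not → no input occurs → does not occur.

No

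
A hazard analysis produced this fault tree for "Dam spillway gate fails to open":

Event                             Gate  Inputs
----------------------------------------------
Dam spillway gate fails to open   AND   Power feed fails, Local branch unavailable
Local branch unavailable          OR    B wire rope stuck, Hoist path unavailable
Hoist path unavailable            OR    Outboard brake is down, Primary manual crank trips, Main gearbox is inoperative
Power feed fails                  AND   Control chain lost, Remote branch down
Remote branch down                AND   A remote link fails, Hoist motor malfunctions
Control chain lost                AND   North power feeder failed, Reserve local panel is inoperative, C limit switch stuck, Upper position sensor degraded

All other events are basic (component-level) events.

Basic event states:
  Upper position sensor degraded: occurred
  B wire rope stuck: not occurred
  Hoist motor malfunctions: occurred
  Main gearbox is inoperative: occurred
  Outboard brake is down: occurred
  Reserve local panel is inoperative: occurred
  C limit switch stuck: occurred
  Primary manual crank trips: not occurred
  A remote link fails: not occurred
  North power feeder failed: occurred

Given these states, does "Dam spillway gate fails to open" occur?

No

Control chain lost [AND]: North power feeder failed=occurs, Reserve local panel is inoperative=occurs, C limit switch stuck=occurs, Upper position sensor degraded=occurs → all inputs occur → occurs.
Remote branch down [AND]: A remote link fails=not, Hoist motor malfunctions=occurs → not all inputs occur → does not occur.
Power feed fails [AND]: Control chain lost=occurs, Remote branch down=not → not all inputs occur → does not occur.
Hoist path unavailable [OR]: Outboard brake is down=occurs, Primary manual crank trips=not, Main gearbox is inoperative=occurs → at least one input occurs → occurs.
Local branch unavailable [OR]: B wire rope stuck=not, Hoist path unavailable=occurs → at least one input occurs → occurs.
Dam spillway gate fails to open [AND]: Power feed fails=not, Local branch unavailable=occurs → not all inputs occur → does not occur.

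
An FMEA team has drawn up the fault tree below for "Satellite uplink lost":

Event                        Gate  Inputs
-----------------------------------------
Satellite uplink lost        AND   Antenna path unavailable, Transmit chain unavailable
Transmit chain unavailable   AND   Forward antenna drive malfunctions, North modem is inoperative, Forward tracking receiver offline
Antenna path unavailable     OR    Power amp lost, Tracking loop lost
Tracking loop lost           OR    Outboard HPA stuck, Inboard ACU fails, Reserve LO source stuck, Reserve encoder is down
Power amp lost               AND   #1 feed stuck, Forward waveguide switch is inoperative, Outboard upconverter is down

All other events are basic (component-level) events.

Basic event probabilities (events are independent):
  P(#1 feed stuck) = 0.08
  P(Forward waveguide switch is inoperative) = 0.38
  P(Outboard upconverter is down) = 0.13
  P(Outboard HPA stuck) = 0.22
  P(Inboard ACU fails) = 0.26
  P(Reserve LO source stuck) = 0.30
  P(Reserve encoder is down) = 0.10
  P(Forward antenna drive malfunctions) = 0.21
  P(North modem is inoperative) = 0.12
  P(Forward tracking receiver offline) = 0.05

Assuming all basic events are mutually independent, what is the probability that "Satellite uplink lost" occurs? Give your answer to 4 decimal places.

P(Power amp lost) [AND] = 0.08 × 0.38 × 0.13 = 0.003952
P(Tracking loop lost) [OR] = 1 − (1−0.22) × (1−0.26) × (1−0.30) × (1−0.10) = 0.636364
P(Antenna path unavailable) [OR] = 1 − (1−0.003952) × (1−0.636364) = 0.637801
P(Transmit chain unavailable) [AND] = 0.21 × 0.12 × 0.05 = 0.001260
P(Satellite uplink lost) [AND] = 0.637801 × 0.001260 = 0.000804
Rounded to 4 decimal places: P(Satellite uplink lost) ≈ 0.0008.

0.0008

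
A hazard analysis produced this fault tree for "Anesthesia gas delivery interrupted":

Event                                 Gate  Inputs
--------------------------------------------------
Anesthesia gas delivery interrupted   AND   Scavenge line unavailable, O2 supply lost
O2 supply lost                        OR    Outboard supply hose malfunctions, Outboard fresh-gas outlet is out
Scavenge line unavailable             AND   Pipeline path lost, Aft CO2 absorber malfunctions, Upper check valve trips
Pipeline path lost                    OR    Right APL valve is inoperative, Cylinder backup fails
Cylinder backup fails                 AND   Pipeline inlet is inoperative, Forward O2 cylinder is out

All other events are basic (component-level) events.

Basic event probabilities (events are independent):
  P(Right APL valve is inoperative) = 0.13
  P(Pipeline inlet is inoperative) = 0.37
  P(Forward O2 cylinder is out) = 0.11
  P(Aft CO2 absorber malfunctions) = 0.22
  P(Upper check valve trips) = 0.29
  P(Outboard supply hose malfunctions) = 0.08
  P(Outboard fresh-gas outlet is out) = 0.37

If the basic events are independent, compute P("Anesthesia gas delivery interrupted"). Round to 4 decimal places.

P(Cylinder backup fails) [AND] = 0.37 × 0.11 = 0.040700
P(Pipeline path lost) [OR] = 1 − (1−0.13) × (1−0.040700) = 0.165409
P(Scavenge line unavailable) [AND] = 0.165409 × 0.22 × 0.29 = 0.010553
P(O2 supply lost) [OR] = 1 − (1−0.08) × (1−0.37) = 0.420400
P(Anesthesia gas delivery interrupted) [AND] = 0.010553 × 0.420400 = 0.004436
Rounded to 4 decimal places: P(Anesthesia gas delivery interrupted) ≈ 0.0044.

0.0044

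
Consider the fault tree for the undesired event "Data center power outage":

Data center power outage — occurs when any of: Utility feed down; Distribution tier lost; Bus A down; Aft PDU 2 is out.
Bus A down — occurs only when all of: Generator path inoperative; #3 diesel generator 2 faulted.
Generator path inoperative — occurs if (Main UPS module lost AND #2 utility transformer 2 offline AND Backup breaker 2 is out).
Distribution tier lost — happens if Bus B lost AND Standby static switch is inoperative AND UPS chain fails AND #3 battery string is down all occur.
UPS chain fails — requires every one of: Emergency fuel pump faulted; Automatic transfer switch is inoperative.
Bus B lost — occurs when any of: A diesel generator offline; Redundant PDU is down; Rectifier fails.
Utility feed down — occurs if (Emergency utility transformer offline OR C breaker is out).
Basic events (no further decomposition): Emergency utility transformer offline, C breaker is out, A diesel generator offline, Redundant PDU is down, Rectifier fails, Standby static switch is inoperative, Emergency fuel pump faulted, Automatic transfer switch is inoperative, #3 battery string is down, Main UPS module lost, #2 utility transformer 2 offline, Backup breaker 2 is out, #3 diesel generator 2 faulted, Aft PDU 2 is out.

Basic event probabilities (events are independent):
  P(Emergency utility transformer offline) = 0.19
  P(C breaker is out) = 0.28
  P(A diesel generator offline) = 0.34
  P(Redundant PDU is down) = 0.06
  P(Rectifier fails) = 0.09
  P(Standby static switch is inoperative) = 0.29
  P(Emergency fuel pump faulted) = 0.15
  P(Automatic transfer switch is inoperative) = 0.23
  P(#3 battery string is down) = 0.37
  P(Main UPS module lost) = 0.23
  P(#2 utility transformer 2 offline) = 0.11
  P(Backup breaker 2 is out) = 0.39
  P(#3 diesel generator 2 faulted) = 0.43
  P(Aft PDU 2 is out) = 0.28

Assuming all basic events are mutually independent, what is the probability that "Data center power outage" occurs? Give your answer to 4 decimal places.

P(Utility feed down) [OR] = 1 − (1−0.19) × (1−0.28) = 0.416800
P(Bus B lost) [OR] = 1 − (1−0.34) × (1−0.06) × (1−0.09) = 0.435436
P(UPS chain fails) [AND] = 0.15 × 0.23 = 0.034500
P(Distribution tier lost) [AND] = 0.435436 × 0.29 × 0.034500 × 0.37 = 0.001612
P(Generator path inoperative) [AND] = 0.23 × 0.11 × 0.39 = 0.009867
P(Bus A down) [AND] = 0.009867 × 0.43 = 0.004243
P(Data center power outage) [OR] = 1 − (1−0.416800) × (1−0.001612) × (1−0.004243) × (1−0.28) = 0.582552
Rounded to 4 decimal places: P(Data center power outage) ≈ 0.5826.

0.5826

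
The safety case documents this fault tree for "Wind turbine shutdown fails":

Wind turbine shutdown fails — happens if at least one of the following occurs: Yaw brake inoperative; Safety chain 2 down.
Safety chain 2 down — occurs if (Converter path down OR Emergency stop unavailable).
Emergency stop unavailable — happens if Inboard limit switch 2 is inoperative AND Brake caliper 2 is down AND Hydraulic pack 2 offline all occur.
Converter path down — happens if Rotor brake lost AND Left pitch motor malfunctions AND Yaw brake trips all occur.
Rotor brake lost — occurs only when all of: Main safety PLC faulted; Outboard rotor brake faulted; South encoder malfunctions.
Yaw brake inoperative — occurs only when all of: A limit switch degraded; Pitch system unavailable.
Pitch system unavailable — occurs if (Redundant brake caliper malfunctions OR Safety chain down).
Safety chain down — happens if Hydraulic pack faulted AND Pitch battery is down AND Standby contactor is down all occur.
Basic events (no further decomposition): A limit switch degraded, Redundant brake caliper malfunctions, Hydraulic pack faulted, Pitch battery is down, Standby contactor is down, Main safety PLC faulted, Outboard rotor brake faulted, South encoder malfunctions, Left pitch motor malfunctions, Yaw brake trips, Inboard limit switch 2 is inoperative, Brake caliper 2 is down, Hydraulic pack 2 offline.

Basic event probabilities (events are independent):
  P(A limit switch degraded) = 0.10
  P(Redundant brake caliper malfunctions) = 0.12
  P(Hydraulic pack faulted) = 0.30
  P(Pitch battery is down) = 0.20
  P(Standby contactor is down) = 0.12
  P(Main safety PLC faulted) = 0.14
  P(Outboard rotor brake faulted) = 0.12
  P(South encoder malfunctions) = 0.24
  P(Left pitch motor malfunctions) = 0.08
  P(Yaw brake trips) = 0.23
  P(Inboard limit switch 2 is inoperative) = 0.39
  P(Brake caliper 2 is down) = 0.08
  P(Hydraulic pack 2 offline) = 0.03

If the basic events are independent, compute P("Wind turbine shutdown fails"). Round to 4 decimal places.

0.0136

P(Safety chain down) [AND] = 0.30 × 0.20 × 0.12 = 0.007200
P(Pitch system unavailable) [OR] = 1 − (1−0.12) × (1−0.007200) = 0.126336
P(Yaw brake inoperative) [AND] = 0.10 × 0.126336 = 0.012634
P(Rotor brake lost) [AND] = 0.14 × 0.12 × 0.24 = 0.004032
P(Converter path down) [AND] = 0.004032 × 0.08 × 0.23 = 0.000074
P(Emergency stop unavailable) [AND] = 0.39 × 0.08 × 0.03 = 0.000936
P(Safety chain 2 down) [OR] = 1 − (1−0.000074) × (1−0.000936) = 0.001010
P(Wind turbine shutdown fails) [OR] = 1 − (1−0.012634) × (1−0.001010) = 0.013631
Rounded to 4 decimal places: P(Wind turbine shutdown fails) ≈ 0.0136.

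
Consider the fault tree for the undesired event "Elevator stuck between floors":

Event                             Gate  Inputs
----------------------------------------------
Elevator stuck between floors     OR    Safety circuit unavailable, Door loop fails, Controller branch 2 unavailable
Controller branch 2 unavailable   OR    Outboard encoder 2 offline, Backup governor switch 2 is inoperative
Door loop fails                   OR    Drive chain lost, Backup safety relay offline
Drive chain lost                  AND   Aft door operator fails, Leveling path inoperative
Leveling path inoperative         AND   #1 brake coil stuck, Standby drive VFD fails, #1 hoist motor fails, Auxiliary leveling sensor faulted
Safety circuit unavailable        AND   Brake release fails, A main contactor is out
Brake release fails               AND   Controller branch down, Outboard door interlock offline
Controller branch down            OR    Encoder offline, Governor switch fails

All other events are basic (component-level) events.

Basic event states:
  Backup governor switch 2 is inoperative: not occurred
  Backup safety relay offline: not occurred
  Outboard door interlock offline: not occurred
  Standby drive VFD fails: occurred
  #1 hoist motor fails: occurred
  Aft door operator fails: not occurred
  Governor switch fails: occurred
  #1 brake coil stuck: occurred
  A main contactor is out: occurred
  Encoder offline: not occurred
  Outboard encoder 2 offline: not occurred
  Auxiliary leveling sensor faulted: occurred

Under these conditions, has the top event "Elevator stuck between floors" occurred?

Controller branch down [OR]: Encoder offline=not, Governor switch fails=occurs → at least one input occurs → occurs.
Brake release fails [AND]: Controller branch down=occurs, Outboard door interlock offline=not → not all inputs occur → does not occur.
Safety circuit unavailable [AND]: Brake release fails=not, A main contactor is out=occurs → not all inputs occur → does not occur.
Leveling path inoperative [AND]: #1 brake coil stuck=occurs, Standby drive VFD fails=occurs, #1 hoist motor fails=occurs, Auxiliary leveling sensor faulted=occurs → all inputs occur → occurs.
Drive chain lost [AND]: Aft door operator fails=not, Leveling path inoperative=occurs → not all inputs occur → does not occur.
Door loop fails [OR]: Drive chain lost=not, Backup safety relay offline=not → no input occurs → does not occur.
Controller branch 2 unavailable [OR]: Outboard encoder 2 offline=not, Backup governor switch 2 is inoperative=not → no input occurs → does not occur.
Elevator stuck between floors [OR]: Safety circuit unavailable=not, Door loop fails=not, Controller branch 2 unavailable=not → no input occurs → does not occur.

No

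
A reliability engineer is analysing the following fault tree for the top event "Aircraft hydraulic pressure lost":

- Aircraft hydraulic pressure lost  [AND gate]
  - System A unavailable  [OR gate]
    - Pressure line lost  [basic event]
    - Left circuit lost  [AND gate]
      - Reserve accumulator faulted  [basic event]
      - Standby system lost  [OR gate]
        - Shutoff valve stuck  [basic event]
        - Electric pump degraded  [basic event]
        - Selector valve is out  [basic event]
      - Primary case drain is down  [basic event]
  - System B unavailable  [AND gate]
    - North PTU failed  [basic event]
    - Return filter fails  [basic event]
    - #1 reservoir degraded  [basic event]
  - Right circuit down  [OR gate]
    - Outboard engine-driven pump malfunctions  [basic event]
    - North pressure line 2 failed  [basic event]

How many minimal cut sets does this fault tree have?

Standby system lost [OR]: union of children's cut sets → 3 cut set(s).
Left circuit lost [AND]: one cut set from each child combined → 1 × 3 × 1 = 3 cut set(s).
System A unavailable [OR]: union of children's cut sets → 4 cut set(s).
System B unavailable [AND]: one cut set from each child combined → 1 × 1 × 1 = 1 cut set(s).
Right circuit down [OR]: union of children's cut sets → 2 cut set(s).
Aircraft hydraulic pressure lost [AND]: one cut set from each child combined → 4 × 1 × 2 = 8 cut set(s).
Minimal cut sets: {#1 reservoir degraded, North PTU failed, Outboard engine-driven pump malfunctions, Pressure line lost, Return filter fails}; {#1 reservoir degraded, North PTU failed, North pressure line 2 failed, Pressure line lost, Return filter fails}; {#1 reservoir degraded, North PTU failed, Outboard engine-driven pump malfunctions, Primary case drain is down, Reserve accumulator faulted, Return filter fails, Shutoff valve stuck}; {#1 reservoir degraded, North PTU failed, North pressure line 2 failed, Primary case drain is down, Reserve accumulator faulted, Return filter fails, Shutoff valve stuck}; {#1 reservoir degraded, Electric pump degraded, North PTU failed, Outboard engine-driven pump malfunctions, Primary case drain is down, Reserve accumulator faulted, Return filter fails}; {#1 reservoir degraded, Electric pump degraded, North PTU failed, North pressure line 2 failed, Primary case drain is down, Reserve accumulator faulted, Return filter fails}; {#1 reservoir degraded, North PTU failed, Outboard engine-driven pump malfunctions, Primary case drain is down, Reserve accumulator faulted, Return filter fails, Selector valve is out}; {#1 reservoir degraded, North PTU failed, North pressure line 2 failed, Primary case drain is down, Reserve accumulator faulted, Return filter fails, Selector valve is out}.

8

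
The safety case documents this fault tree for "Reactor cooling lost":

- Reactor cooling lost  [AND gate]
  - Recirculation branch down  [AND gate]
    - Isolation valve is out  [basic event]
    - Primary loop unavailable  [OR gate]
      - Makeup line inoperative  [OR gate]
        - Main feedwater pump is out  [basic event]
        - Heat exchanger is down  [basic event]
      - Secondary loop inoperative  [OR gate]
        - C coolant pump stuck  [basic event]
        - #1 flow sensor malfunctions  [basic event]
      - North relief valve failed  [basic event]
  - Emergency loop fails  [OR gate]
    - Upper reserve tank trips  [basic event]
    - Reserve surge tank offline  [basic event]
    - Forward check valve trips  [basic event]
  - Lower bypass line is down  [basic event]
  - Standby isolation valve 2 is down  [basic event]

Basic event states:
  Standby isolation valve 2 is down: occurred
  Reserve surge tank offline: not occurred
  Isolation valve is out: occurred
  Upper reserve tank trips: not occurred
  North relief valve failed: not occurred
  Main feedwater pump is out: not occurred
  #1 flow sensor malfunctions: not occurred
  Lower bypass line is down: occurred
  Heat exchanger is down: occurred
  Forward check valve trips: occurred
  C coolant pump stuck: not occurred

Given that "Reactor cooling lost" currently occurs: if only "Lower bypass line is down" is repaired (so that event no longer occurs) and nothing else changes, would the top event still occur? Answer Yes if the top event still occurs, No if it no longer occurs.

Counterfactual: set "Lower bypass line is down" to not occurred.
Makeup line inoperative [OR]: Main feedwater pump is out=not, Heat exchanger is down=occurs → at least one input occurs → occurs.
Secondary loop inoperative [OR]: C coolant pump stuck=not, #1 flow sensor malfunctions=not → no input occurs → does not occur.
Primary loop unavailable [OR]: Makeup line inoperative=occurs, Secondary loop inoperative=not, North relief valve failed=not → at least one input occurs → occurs.
Recirculation branch down [AND]: Isolation valve is out=occurs, Primary loop unavailable=occurs → all inputs occur → occurs.
Emergency loop fails [OR]: Upper reserve tank trips=not, Reserve surge tank offline=not, Forward check valve trips=occurs → at least one input occurs → occurs.
Reactor cooling lost [AND]: Recirculation branch down=occurs, Emergency loop fails=occurs, Lower bypass line is down=not, Standby isolation valve 2 is down=occurs → not all inputs occur → does not occur.

No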